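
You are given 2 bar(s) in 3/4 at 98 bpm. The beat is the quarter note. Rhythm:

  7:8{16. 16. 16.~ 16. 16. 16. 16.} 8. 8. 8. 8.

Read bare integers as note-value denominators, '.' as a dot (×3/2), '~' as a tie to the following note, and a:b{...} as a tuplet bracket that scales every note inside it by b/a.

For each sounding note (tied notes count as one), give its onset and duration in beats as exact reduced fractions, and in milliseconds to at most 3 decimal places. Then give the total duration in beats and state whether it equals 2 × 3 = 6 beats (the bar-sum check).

1) 0.0ms=0b +262.391ms=3/7b
2) 262.391ms=3/7b +262.391ms=3/7b
3) 524.781ms=6/7b +524.781ms=6/7b
4) 1049.563ms=12/7b +262.391ms=3/7b
5) 1311.953ms=15/7b +262.391ms=3/7b
6) 1574.344ms=18/7b +262.391ms=3/7b
7) 1836.735ms=3b +459.184ms=3/4b
8) 2295.918ms=15/4b +459.184ms=3/4b
9) 2755.102ms=9/2b +459.184ms=3/4b
10) 3214.286ms=21/4b +459.184ms=3/4b
Σ=6b of 6 (98bpm 3/4) — PASS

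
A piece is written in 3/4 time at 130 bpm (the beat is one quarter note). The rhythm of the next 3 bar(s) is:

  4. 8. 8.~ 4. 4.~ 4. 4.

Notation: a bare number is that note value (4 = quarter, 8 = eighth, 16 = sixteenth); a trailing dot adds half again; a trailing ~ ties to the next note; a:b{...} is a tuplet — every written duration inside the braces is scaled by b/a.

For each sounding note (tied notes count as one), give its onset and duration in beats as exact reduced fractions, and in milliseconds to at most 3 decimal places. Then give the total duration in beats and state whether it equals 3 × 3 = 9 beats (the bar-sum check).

1) 0.0ms=0b +692.308ms=3/2b
2) 692.308ms=3/2b +346.154ms=3/4b
3) 1038.462ms=9/4b +1038.462ms=9/4b
4) 2076.923ms=9/2b +1384.615ms=3b
5) 3461.538ms=15/2b +692.308ms=3/2b
Σ=9b of 9 (130bpm 3/4) — PASS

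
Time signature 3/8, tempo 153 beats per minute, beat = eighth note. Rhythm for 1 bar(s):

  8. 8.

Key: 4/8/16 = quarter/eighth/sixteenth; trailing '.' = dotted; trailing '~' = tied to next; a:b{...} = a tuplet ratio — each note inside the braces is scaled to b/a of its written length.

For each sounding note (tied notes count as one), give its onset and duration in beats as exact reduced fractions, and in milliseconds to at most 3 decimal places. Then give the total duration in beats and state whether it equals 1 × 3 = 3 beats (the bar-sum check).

1) 0.0ms=0b +588.235ms=3/2b
2) 588.235ms=3/2b +588.235ms=3/2b
Σ=3b of 3 (153bpm 3/8) — PASS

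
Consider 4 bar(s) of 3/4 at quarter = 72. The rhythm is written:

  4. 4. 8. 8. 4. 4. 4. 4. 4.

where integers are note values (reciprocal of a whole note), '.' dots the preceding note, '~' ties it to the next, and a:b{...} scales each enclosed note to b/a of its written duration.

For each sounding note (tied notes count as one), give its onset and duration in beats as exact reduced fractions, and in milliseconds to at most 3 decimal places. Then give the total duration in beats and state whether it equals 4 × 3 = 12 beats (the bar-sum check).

1) 0.0ms=0b +1250.0ms=3/2b
2) 1250.0ms=3/2b +1250.0ms=3/2b
3) 2500.0ms=3b +625.0ms=3/4b
4) 3125.0ms=15/4b +625.0ms=3/4b
5) 3750.0ms=9/2b +1250.0ms=3/2b
6) 5000.0ms=6b +1250.0ms=3/2b
7) 6250.0ms=15/2b +1250.0ms=3/2b
8) 7500.0ms=9b +1250.0ms=3/2b
9) 8750.0ms=21/2b +1250.0ms=3/2b
Σ=12b of 12 (72bpm 3/4) — PASS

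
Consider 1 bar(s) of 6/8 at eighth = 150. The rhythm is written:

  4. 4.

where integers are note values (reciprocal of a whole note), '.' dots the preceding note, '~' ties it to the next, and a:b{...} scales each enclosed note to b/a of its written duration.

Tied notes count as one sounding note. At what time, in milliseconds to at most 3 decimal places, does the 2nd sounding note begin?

note 2 onset = 3b = 1200.0ms

1. 0.0ms @ 0 + 1200.0ms (3)
2. 1200.0ms @ 3 + 1200.0ms (3)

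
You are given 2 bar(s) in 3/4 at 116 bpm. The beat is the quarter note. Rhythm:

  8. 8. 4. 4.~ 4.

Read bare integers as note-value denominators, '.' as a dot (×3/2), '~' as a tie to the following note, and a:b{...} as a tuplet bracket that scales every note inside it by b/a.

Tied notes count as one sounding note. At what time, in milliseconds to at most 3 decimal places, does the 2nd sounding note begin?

1. 0.0ms @ 0 + 387.931ms (3/4)
2. 387.931ms @ 3/4 + 387.931ms (3/4)
3. 775.862ms @ 3/2 + 775.862ms (3/2)
4. 1551.724ms @ 3 + 1551.724ms (3)

note 2 onset = 3/4b = 387.931ms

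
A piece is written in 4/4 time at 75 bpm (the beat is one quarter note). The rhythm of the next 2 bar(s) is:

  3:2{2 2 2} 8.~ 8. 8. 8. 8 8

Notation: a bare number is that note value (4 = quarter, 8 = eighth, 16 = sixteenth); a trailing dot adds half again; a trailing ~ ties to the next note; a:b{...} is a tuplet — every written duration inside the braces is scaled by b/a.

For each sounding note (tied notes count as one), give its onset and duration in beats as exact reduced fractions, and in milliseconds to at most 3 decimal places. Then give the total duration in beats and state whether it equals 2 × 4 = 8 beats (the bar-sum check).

1) 0.0ms=0b +1066.667ms=4/3b
2) 1066.667ms=4/3b +1066.667ms=4/3b
3) 2133.333ms=8/3b +1066.667ms=4/3b
4) 3200.0ms=4b +1200.0ms=3/2b
5) 4400.0ms=11/2b +600.0ms=3/4b
6) 5000.0ms=25/4b +600.0ms=3/4b
7) 5600.0ms=7b +400.0ms=1/2b
8) 6000.0ms=15/2b +400.0ms=1/2b
Σ=8b of 8 (75bpm 4/4) — PASS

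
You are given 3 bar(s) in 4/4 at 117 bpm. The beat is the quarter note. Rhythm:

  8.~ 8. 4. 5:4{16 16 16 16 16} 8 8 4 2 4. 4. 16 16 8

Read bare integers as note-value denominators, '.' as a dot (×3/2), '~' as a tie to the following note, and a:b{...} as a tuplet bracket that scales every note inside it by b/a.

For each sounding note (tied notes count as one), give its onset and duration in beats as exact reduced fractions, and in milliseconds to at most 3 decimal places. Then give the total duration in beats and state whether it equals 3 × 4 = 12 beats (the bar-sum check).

1) 0.0ms=0b +769.231ms=3/2b
2) 769.231ms=3/2b +769.231ms=3/2b
3) 1538.462ms=3b +102.564ms=1/5b
4) 1641.026ms=16/5b +102.564ms=1/5b
5) 1743.59ms=17/5b +102.564ms=1/5b
6) 1846.154ms=18/5b +102.564ms=1/5b
7) 1948.718ms=19/5b +102.564ms=1/5b
8) 2051.282ms=4b +256.41ms=1/2b
9) 2307.692ms=9/2b +256.41ms=1/2b
10) 2564.103ms=5b +512.821ms=1b
11) 3076.923ms=6b +1025.641ms=2b
12) 4102.564ms=8b +769.231ms=3/2b
13) 4871.795ms=19/2b +769.231ms=3/2b
14) 5641.026ms=11b +128.205ms=1/4b
15) 5769.231ms=45/4b +128.205ms=1/4b
16) 5897.436ms=23/2b +256.41ms=1/2b
Σ=12b of 12 (117bpm 4/4) — PASS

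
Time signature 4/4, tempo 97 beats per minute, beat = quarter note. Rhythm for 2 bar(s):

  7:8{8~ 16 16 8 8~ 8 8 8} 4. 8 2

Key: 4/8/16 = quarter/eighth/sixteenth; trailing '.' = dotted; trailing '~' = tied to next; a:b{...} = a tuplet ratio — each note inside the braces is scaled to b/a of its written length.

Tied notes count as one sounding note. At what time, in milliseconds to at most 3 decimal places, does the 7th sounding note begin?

1. 0.0ms @ 0 + 530.191ms (6/7)
2. 530.191ms @ 6/7 + 176.73ms (2/7)
3. 706.922ms @ 8/7 + 353.461ms (4/7)
4. 1060.383ms @ 12/7 + 706.922ms (8/7)
5. 1767.305ms @ 20/7 + 353.461ms (4/7)
6. 2120.766ms @ 24/7 + 353.461ms (4/7)
7. 2474.227ms @ 4 + 927.835ms (3/2)
8. 3402.062ms @ 11/2 + 309.278ms (1/2)
9. 3711.34ms @ 6 + 1237.113ms (2)

note 7 onset = 4b = 2474.227ms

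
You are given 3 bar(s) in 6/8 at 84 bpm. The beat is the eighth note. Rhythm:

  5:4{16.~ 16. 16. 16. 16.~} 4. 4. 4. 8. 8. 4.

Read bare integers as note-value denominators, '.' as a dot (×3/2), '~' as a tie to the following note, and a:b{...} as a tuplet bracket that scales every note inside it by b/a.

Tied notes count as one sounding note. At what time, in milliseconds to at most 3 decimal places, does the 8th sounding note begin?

1. 0.0ms @ 0 + 857.143ms (6/5)
2. 857.143ms @ 6/5 + 428.571ms (3/5)
3. 1285.714ms @ 9/5 + 428.571ms (3/5)
4. 1714.286ms @ 12/5 + 2571.429ms (18/5)
5. 4285.714ms @ 6 + 2142.857ms (3)
6. 6428.571ms @ 9 + 2142.857ms (3)
7. 8571.429ms @ 12 + 1071.429ms (3/2)
8. 9642.857ms @ 27/2 + 1071.429ms (3/2)
9. 10714.286ms @ 15 + 2142.857ms (3)

note 8 onset = 27/2b = 9642.857ms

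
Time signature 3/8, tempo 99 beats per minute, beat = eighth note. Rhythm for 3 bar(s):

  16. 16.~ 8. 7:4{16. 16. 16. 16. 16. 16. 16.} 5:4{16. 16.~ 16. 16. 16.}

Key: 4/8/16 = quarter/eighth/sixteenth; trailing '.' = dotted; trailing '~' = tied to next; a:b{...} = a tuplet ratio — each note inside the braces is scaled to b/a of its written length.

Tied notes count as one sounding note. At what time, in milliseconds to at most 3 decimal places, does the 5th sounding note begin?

1. 0.0ms @ 0 + 454.545ms (3/4)
2. 454.545ms @ 3/4 + 1363.636ms (9/4)
3. 1818.182ms @ 3 + 259.74ms (3/7)
4. 2077.922ms @ 24/7 + 259.74ms (3/7)
5. 2337.662ms @ 27/7 + 259.74ms (3/7)
6. 2597.403ms @ 30/7 + 259.74ms (3/7)
7. 2857.143ms @ 33/7 + 259.74ms (3/7)
8. 3116.883ms @ 36/7 + 259.74ms (3/7)
9. 3376.623ms @ 39/7 + 259.74ms (3/7)
10. 3636.364ms @ 6 + 363.636ms (3/5)
11. 4000.0ms @ 33/5 + 727.273ms (6/5)
12. 4727.273ms @ 39/5 + 363.636ms (3/5)
13. 5090.909ms @ 42/5 + 363.636ms (3/5)

note 5 onset = 27/7b = 2337.662ms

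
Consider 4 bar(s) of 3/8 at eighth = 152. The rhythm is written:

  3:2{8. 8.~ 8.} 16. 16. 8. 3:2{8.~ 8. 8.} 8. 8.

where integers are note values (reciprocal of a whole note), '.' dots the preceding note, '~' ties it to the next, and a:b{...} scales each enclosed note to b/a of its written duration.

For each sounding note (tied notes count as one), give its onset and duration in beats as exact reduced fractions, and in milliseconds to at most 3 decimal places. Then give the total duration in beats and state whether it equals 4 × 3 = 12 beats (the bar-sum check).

1) 0.0ms=0b +394.737ms=1b
2) 394.737ms=1b +789.474ms=2b
3) 1184.211ms=3b +296.053ms=3/4b
4) 1480.263ms=15/4b +296.053ms=3/4b
5) 1776.316ms=9/2b +592.105ms=3/2b
6) 2368.421ms=6b +789.474ms=2b
7) 3157.895ms=8b +394.737ms=1b
8) 3552.632ms=9b +592.105ms=3/2b
9) 4144.737ms=21/2b +592.105ms=3/2b
Σ=12b of 12 (152bpm 3/8) — PASS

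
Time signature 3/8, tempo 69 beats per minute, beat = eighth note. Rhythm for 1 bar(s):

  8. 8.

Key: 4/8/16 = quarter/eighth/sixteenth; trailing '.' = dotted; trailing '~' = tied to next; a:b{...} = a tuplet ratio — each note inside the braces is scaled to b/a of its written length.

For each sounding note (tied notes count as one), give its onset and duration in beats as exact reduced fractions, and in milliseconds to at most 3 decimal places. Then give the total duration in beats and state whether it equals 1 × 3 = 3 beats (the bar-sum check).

1) 0.0ms=0b +1304.348ms=3/2b
2) 1304.348ms=3/2b +1304.348ms=3/2b
Σ=3b of 3 (69bpm 3/8) — PASS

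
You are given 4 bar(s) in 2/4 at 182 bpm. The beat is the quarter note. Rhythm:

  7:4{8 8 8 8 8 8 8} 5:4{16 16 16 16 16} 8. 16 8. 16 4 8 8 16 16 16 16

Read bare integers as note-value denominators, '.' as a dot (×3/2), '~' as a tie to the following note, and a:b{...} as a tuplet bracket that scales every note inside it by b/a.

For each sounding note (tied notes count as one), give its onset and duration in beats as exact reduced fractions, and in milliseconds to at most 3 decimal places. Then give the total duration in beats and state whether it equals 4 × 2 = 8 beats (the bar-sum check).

1) 0.0ms=0b +94.192ms=2/7b
2) 94.192ms=2/7b +94.192ms=2/7b
3) 188.383ms=4/7b +94.192ms=2/7b
4) 282.575ms=6/7b +94.192ms=2/7b
5) 376.766ms=8/7b +94.192ms=2/7b
6) 470.958ms=10/7b +94.192ms=2/7b
7) 565.149ms=12/7b +94.192ms=2/7b
8) 659.341ms=2b +65.934ms=1/5b
9) 725.275ms=11/5b +65.934ms=1/5b
10) 791.209ms=12/5b +65.934ms=1/5b
11) 857.143ms=13/5b +65.934ms=1/5b
12) 923.077ms=14/5b +65.934ms=1/5b
13) 989.011ms=3b +247.253ms=3/4b
14) 1236.264ms=15/4b +82.418ms=1/4b
15) 1318.681ms=4b +247.253ms=3/4b
16) 1565.934ms=19/4b +82.418ms=1/4b
17) 1648.352ms=5b +329.67ms=1b
18) 1978.022ms=6b +164.835ms=1/2b
19) 2142.857ms=13/2b +164.835ms=1/2b
20) 2307.692ms=7b +82.418ms=1/4b
21) 2390.11ms=29/4b +82.418ms=1/4b
22) 2472.527ms=15/2b +82.418ms=1/4b
23) 2554.945ms=31/4b +82.418ms=1/4b
Σ=8b of 8 (182bpm 2/4) — PASS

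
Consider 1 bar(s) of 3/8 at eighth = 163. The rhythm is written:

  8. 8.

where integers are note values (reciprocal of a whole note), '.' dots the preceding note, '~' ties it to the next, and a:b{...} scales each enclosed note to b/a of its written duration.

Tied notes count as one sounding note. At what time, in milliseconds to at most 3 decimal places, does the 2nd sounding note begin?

note 2 onset = 3/2b = 552.147ms

1. 0.0ms @ 0 + 552.147ms (3/2)
2. 552.147ms @ 3/2 + 552.147ms (3/2)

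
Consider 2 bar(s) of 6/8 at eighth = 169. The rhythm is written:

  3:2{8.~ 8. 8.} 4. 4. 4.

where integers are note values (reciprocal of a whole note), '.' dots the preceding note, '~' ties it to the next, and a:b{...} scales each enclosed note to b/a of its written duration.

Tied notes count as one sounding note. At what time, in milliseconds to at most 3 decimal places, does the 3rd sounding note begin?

1. 0.0ms @ 0 + 710.059ms (2)
2. 710.059ms @ 2 + 355.03ms (1)
3. 1065.089ms @ 3 + 1065.089ms (3)
4. 2130.178ms @ 6 + 1065.089ms (3)
5. 3195.266ms @ 9 + 1065.089ms (3)

note 3 onset = 3b = 1065.089ms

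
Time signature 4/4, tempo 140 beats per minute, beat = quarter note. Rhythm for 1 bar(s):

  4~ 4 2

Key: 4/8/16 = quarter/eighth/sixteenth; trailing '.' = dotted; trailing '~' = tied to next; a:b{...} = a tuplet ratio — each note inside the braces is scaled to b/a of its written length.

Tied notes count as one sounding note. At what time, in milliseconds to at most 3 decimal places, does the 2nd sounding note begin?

1. 0.0ms @ 0 + 857.143ms (2)
2. 857.143ms @ 2 + 857.143ms (2)

note 2 onset = 2b = 857.143ms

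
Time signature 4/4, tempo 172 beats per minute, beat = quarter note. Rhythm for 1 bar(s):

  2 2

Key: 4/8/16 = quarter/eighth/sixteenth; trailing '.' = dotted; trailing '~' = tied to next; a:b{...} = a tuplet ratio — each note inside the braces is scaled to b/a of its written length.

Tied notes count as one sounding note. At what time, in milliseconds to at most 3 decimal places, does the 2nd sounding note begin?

note 2 onset = 2b = 697.674ms

1. 0.0ms @ 0 + 697.674ms (2)
2. 697.674ms @ 2 + 697.674ms (2)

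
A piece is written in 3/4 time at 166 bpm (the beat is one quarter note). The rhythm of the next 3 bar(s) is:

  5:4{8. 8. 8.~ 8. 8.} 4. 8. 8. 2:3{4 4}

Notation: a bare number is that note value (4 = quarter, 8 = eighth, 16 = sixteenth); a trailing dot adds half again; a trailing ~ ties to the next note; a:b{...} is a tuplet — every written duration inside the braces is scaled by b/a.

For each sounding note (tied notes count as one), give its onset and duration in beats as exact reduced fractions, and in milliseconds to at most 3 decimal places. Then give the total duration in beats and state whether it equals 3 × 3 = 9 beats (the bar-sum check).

1) 0.0ms=0b +216.867ms=3/5b
2) 216.867ms=3/5b +216.867ms=3/5b
3) 433.735ms=6/5b +433.735ms=6/5b
4) 867.47ms=12/5b +216.867ms=3/5b
5) 1084.337ms=3b +542.169ms=3/2b
6) 1626.506ms=9/2b +271.084ms=3/4b
7) 1897.59ms=21/4b +271.084ms=3/4b
8) 2168.675ms=6b +542.169ms=3/2b
9) 2710.843ms=15/2b +542.169ms=3/2b
Σ=9b of 9 (166bpm 3/4) — PASS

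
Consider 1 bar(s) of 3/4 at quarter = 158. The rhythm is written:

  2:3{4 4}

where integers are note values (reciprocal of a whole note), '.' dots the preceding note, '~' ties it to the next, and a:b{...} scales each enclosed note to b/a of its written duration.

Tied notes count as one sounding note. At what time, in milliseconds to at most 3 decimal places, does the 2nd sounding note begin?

note 2 onset = 3/2b = 569.62ms

1. 0.0ms @ 0 + 569.62ms (3/2)
2. 569.62ms @ 3/2 + 569.62ms (3/2)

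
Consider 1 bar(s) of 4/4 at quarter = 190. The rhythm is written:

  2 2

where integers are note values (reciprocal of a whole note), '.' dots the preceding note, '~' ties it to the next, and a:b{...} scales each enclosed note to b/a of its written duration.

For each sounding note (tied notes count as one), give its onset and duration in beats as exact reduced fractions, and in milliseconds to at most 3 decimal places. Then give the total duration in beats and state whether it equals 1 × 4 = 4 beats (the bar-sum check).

1) 0.0ms=0b +631.579ms=2b
2) 631.579ms=2b +631.579ms=2b
Σ=4b of 4 (190bpm 4/4) — PASS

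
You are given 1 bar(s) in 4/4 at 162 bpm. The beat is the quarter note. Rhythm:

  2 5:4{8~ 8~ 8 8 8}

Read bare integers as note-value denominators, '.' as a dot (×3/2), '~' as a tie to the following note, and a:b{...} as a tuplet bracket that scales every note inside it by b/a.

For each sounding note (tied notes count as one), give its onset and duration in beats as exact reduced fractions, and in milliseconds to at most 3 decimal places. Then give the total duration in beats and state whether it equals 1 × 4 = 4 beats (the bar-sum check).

1) 0.0ms=0b +740.741ms=2b
2) 740.741ms=2b +444.444ms=6/5b
3) 1185.185ms=16/5b +148.148ms=2/5b
4) 1333.333ms=18/5b +148.148ms=2/5b
Σ=4b of 4 (162bpm 4/4) — PASS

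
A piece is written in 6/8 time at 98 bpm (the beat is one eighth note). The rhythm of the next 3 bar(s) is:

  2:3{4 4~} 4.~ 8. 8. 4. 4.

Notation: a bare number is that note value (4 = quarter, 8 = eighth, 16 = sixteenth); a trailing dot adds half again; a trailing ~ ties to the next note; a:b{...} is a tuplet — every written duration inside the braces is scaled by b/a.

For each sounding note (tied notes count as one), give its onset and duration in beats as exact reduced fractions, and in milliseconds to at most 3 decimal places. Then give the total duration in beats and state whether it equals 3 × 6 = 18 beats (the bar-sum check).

1) 0.0ms=0b +1836.735ms=3b
2) 1836.735ms=3b +4591.837ms=15/2b
3) 6428.571ms=21/2b +918.367ms=3/2b
4) 7346.939ms=12b +1836.735ms=3b
5) 9183.673ms=15b +1836.735ms=3b
Σ=18b of 18 (98bpm 6/8) — PASS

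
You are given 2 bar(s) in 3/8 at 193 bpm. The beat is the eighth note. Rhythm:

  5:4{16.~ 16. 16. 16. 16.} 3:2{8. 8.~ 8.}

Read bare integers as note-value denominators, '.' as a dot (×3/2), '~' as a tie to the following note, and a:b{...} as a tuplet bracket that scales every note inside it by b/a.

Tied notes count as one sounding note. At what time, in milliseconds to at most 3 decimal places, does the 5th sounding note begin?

1. 0.0ms @ 0 + 373.057ms (6/5)
2. 373.057ms @ 6/5 + 186.528ms (3/5)
3. 559.585ms @ 9/5 + 186.528ms (3/5)
4. 746.114ms @ 12/5 + 186.528ms (3/5)
5. 932.642ms @ 3 + 310.881ms (1)
6. 1243.523ms @ 4 + 621.762ms (2)

note 5 onset = 3b = 932.642ms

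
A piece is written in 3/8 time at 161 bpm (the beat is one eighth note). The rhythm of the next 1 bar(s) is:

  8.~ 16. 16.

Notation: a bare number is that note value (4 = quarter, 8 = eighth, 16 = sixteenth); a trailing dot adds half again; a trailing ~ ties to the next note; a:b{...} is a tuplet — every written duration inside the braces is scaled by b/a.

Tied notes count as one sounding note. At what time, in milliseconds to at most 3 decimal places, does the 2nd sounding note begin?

1. 0.0ms @ 0 + 838.509ms (9/4)
2. 838.509ms @ 9/4 + 279.503ms (3/4)

note 2 onset = 9/4b = 838.509ms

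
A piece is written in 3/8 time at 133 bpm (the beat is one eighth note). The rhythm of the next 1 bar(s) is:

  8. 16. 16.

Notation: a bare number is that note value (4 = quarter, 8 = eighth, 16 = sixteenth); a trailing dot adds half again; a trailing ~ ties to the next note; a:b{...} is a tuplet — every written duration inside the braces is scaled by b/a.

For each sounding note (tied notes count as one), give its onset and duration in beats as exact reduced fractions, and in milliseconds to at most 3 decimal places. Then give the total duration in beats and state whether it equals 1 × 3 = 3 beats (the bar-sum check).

1) 0.0ms=0b +676.692ms=3/2b
2) 676.692ms=3/2b +338.346ms=3/4b
3) 1015.038ms=9/4b +338.346ms=3/4b
Σ=3b of 3 (133bpm 3/8) — PASS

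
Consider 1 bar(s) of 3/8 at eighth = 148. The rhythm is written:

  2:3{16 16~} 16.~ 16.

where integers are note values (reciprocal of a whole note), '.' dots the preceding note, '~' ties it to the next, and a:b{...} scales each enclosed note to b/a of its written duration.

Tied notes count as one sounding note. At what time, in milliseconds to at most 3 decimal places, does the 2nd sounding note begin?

1. 0.0ms @ 0 + 304.054ms (3/4)
2. 304.054ms @ 3/4 + 912.162ms (9/4)

note 2 onset = 3/4b = 304.054ms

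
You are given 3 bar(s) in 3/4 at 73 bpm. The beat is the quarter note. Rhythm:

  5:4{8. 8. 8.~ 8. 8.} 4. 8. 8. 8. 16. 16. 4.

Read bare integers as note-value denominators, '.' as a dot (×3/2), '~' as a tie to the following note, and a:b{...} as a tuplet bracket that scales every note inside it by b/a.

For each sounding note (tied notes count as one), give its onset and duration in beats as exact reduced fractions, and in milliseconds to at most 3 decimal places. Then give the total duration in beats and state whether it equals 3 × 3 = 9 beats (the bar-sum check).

1) 0.0ms=0b +493.151ms=3/5b
2) 493.151ms=3/5b +493.151ms=3/5b
3) 986.301ms=6/5b +986.301ms=6/5b
4) 1972.603ms=12/5b +493.151ms=3/5b
5) 2465.753ms=3b +1232.877ms=3/2b
6) 3698.63ms=9/2b +616.438ms=3/4b
7) 4315.068ms=21/4b +616.438ms=3/4b
8) 4931.507ms=6b +616.438ms=3/4b
9) 5547.945ms=27/4b +308.219ms=3/8b
10) 5856.164ms=57/8b +308.219ms=3/8b
11) 6164.384ms=15/2b +1232.877ms=3/2b
Σ=9b of 9 (73bpm 3/4) — PASS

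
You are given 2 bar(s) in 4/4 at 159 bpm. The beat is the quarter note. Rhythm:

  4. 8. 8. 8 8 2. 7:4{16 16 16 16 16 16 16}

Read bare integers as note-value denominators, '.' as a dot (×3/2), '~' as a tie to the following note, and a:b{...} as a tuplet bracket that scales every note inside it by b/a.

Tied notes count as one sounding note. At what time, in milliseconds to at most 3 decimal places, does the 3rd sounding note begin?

1. 0.0ms @ 0 + 566.038ms (3/2)
2. 566.038ms @ 3/2 + 283.019ms (3/4)
3. 849.057ms @ 9/4 + 283.019ms (3/4)
4. 1132.075ms @ 3 + 188.679ms (1/2)
5. 1320.755ms @ 7/2 + 188.679ms (1/2)
6. 1509.434ms @ 4 + 1132.075ms (3)
7. 2641.509ms @ 7 + 53.908ms (1/7)
8. 2695.418ms @ 50/7 + 53.908ms (1/7)
9. 2749.326ms @ 51/7 + 53.908ms (1/7)
10. 2803.235ms @ 52/7 + 53.908ms (1/7)
11. 2857.143ms @ 53/7 + 53.908ms (1/7)
12. 2911.051ms @ 54/7 + 53.908ms (1/7)
13. 2964.96ms @ 55/7 + 53.908ms (1/7)

note 3 onset = 9/4b = 849.057ms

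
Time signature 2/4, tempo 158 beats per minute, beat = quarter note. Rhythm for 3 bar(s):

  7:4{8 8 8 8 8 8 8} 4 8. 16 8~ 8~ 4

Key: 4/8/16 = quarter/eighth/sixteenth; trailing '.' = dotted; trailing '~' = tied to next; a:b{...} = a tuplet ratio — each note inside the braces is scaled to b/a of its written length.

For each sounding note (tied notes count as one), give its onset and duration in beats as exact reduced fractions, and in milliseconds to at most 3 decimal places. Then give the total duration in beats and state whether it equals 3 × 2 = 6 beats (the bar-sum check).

1) 0.0ms=0b +108.499ms=2/7b
2) 108.499ms=2/7b +108.499ms=2/7b
3) 216.998ms=4/7b +108.499ms=2/7b
4) 325.497ms=6/7b +108.499ms=2/7b
5) 433.996ms=8/7b +108.499ms=2/7b
6) 542.495ms=10/7b +108.499ms=2/7b
7) 650.995ms=12/7b +108.499ms=2/7b
8) 759.494ms=2b +379.747ms=1b
9) 1139.241ms=3b +284.81ms=3/4b
10) 1424.051ms=15/4b +94.937ms=1/4b
11) 1518.987ms=4b +759.494ms=2b
Σ=6b of 6 (158bpm 2/4) — PASS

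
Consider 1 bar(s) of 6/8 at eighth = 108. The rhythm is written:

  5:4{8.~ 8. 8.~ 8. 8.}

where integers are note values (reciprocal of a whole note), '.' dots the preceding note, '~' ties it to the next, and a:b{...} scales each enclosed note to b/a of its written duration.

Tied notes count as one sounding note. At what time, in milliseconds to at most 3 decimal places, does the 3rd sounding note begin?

note 3 onset = 24/5b = 2666.667ms

1. 0.0ms @ 0 + 1333.333ms (12/5)
2. 1333.333ms @ 12/5 + 1333.333ms (12/5)
3. 2666.667ms @ 24/5 + 666.667ms (6/5)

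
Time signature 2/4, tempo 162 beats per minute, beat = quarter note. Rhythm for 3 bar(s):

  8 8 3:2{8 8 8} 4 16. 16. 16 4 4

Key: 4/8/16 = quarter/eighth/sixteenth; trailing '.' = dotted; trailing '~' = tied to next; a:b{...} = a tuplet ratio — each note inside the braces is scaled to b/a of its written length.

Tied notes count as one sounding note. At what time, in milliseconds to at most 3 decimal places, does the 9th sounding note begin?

1. 0.0ms @ 0 + 185.185ms (1/2)
2. 185.185ms @ 1/2 + 185.185ms (1/2)
3. 370.37ms @ 1 + 123.457ms (1/3)
4. 493.827ms @ 4/3 + 123.457ms (1/3)
5. 617.284ms @ 5/3 + 123.457ms (1/3)
6. 740.741ms @ 2 + 370.37ms (1)
7. 1111.111ms @ 3 + 138.889ms (3/8)
8. 1250.0ms @ 27/8 + 138.889ms (3/8)
9. 1388.889ms @ 15/4 + 92.593ms (1/4)
10. 1481.481ms @ 4 + 370.37ms (1)
11. 1851.852ms @ 5 + 370.37ms (1)

note 9 onset = 15/4b = 1388.889ms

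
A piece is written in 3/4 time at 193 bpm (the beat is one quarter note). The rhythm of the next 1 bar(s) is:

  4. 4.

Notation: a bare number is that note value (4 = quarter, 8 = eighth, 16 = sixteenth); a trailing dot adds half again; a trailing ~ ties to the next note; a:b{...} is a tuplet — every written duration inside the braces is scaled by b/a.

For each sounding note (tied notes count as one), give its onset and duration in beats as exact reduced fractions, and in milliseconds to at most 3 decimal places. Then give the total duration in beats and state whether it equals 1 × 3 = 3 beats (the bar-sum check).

1) 0.0ms=0b +466.321ms=3/2b
2) 466.321ms=3/2b +466.321ms=3/2b
Σ=3b of 3 (193bpm 3/4) — PASS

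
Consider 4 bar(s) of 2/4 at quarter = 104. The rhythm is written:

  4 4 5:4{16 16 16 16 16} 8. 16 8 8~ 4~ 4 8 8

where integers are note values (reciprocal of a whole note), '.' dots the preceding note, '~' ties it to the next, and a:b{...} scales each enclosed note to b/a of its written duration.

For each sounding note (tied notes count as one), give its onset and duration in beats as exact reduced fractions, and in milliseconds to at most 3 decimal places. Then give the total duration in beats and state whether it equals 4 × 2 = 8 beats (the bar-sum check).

1) 0.0ms=0b +576.923ms=1b
2) 576.923ms=1b +576.923ms=1b
3) 1153.846ms=2b +115.385ms=1/5b
4) 1269.231ms=11/5b +115.385ms=1/5b
5) 1384.615ms=12/5b +115.385ms=1/5b
6) 1500.0ms=13/5b +115.385ms=1/5b
7) 1615.385ms=14/5b +115.385ms=1/5b
8) 1730.769ms=3b +432.692ms=3/4b
9) 2163.462ms=15/4b +144.231ms=1/4b
10) 2307.692ms=4b +288.462ms=1/2b
11) 2596.154ms=9/2b +1442.308ms=5/2b
12) 4038.462ms=7b +288.462ms=1/2b
13) 4326.923ms=15/2b +288.462ms=1/2b
Σ=8b of 8 (104bpm 2/4) — PASS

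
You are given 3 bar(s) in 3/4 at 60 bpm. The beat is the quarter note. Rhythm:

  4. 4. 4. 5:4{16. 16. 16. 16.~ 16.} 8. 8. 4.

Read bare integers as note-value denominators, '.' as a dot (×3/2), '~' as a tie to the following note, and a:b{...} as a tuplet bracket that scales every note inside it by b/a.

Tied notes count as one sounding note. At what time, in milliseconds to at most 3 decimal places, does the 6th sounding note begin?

note 6 onset = 51/10b = 5100.0ms

1. 0.0ms @ 0 + 1500.0ms (3/2)
2. 1500.0ms @ 3/2 + 1500.0ms (3/2)
3. 3000.0ms @ 3 + 1500.0ms (3/2)
4. 4500.0ms @ 9/2 + 300.0ms (3/10)
5. 4800.0ms @ 24/5 + 300.0ms (3/10)
6. 5100.0ms @ 51/10 + 300.0ms (3/10)
7. 5400.0ms @ 27/5 + 600.0ms (3/5)
8. 6000.0ms @ 6 + 750.0ms (3/4)
9. 6750.0ms @ 27/4 + 750.0ms (3/4)
10. 7500.0ms @ 15/2 + 1500.0ms (3/2)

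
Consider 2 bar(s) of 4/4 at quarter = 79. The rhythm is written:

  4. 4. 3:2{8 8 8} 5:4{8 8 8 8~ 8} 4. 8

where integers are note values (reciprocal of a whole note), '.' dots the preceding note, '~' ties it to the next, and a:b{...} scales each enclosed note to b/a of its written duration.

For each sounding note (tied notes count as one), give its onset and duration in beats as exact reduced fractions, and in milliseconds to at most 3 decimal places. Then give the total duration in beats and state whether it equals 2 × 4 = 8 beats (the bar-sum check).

1) 0.0ms=0b +1139.241ms=3/2b
2) 1139.241ms=3/2b +1139.241ms=3/2b
3) 2278.481ms=3b +253.165ms=1/3b
4) 2531.646ms=10/3b +253.165ms=1/3b
5) 2784.81ms=11/3b +253.165ms=1/3b
6) 3037.975ms=4b +303.797ms=2/5b
7) 3341.772ms=22/5b +303.797ms=2/5b
8) 3645.57ms=24/5b +303.797ms=2/5b
9) 3949.367ms=26/5b +607.595ms=4/5b
10) 4556.962ms=6b +1139.241ms=3/2b
11) 5696.203ms=15/2b +379.747ms=1/2b
Σ=8b of 8 (79bpm 4/4) — PASS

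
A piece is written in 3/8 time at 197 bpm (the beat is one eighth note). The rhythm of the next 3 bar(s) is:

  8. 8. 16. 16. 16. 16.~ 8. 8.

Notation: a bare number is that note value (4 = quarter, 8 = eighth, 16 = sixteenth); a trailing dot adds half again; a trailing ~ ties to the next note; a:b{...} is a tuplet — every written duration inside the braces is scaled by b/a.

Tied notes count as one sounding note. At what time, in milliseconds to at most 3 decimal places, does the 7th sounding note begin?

note 7 onset = 15/2b = 2284.264ms

1. 0.0ms @ 0 + 456.853ms (3/2)
2. 456.853ms @ 3/2 + 456.853ms (3/2)
3. 913.706ms @ 3 + 228.426ms (3/4)
4. 1142.132ms @ 15/4 + 228.426ms (3/4)
5. 1370.558ms @ 9/2 + 228.426ms (3/4)
6. 1598.985ms @ 21/4 + 685.279ms (9/4)
7. 2284.264ms @ 15/2 + 456.853ms (3/2)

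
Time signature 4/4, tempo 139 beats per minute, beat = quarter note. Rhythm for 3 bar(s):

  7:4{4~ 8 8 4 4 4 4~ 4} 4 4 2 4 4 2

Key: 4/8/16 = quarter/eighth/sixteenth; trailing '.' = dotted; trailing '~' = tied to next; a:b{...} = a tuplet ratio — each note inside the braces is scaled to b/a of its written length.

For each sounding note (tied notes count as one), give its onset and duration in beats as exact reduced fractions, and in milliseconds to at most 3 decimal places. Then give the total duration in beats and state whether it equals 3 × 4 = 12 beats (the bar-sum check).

1) 0.0ms=0b +369.99ms=6/7b
2) 369.99ms=6/7b +123.33ms=2/7b
3) 493.32ms=8/7b +246.66ms=4/7b
4) 739.979ms=12/7b +246.66ms=4/7b
5) 986.639ms=16/7b +246.66ms=4/7b
6) 1233.299ms=20/7b +493.32ms=8/7b
7) 1726.619ms=4b +431.655ms=1b
8) 2158.273ms=5b +431.655ms=1b
9) 2589.928ms=6b +863.309ms=2b
10) 3453.237ms=8b +431.655ms=1b
11) 3884.892ms=9b +431.655ms=1b
12) 4316.547ms=10b +863.309ms=2b
Σ=12b of 12 (139bpm 4/4) — PASS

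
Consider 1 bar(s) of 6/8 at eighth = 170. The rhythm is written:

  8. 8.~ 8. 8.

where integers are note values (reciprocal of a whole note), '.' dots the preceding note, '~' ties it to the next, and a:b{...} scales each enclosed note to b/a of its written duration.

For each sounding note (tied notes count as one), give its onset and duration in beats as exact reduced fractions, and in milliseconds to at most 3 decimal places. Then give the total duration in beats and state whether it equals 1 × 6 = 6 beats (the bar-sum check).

1) 0.0ms=0b +529.412ms=3/2b
2) 529.412ms=3/2b +1058.824ms=3b
3) 1588.235ms=9/2b +529.412ms=3/2b
Σ=6b of 6 (170bpm 6/8) — PASS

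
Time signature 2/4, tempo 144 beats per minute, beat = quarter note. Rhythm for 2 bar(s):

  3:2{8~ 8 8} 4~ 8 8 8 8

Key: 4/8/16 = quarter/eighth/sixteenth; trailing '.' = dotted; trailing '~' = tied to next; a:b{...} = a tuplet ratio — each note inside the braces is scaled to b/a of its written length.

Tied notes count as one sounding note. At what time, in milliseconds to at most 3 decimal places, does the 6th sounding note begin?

1. 0.0ms @ 0 + 277.778ms (2/3)
2. 277.778ms @ 2/3 + 138.889ms (1/3)
3. 416.667ms @ 1 + 625.0ms (3/2)
4. 1041.667ms @ 5/2 + 208.333ms (1/2)
5. 1250.0ms @ 3 + 208.333ms (1/2)
6. 1458.333ms @ 7/2 + 208.333ms (1/2)

note 6 onset = 7/2b = 1458.333ms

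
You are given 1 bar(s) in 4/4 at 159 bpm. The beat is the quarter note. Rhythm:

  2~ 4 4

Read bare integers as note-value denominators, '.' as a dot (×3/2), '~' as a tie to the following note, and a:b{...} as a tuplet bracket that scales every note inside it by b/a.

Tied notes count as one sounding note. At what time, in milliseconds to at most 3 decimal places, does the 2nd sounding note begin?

note 2 onset = 3b = 1132.075ms

1. 0.0ms @ 0 + 1132.075ms (3)
2. 1132.075ms @ 3 + 377.358ms (1)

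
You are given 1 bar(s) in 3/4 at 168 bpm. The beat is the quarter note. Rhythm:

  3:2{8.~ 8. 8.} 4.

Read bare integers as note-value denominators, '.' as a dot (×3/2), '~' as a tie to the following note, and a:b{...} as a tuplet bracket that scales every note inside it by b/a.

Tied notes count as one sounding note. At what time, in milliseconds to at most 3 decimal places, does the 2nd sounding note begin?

1. 0.0ms @ 0 + 357.143ms (1)
2. 357.143ms @ 1 + 178.571ms (1/2)
3. 535.714ms @ 3/2 + 535.714ms (3/2)

note 2 onset = 1b = 357.143ms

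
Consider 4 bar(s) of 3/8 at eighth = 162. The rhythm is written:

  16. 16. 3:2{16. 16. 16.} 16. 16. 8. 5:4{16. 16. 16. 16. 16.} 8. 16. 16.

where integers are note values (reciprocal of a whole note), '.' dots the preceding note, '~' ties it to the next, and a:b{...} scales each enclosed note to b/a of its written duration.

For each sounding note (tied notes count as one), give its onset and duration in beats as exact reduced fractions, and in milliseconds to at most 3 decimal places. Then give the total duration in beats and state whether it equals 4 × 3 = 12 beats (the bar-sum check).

1) 0.0ms=0b +277.778ms=3/4b
2) 277.778ms=3/4b +277.778ms=3/4b
3) 555.556ms=3/2b +185.185ms=1/2b
4) 740.741ms=2b +185.185ms=1/2b
5) 925.926ms=5/2b +185.185ms=1/2b
6) 1111.111ms=3b +277.778ms=3/4b
7) 1388.889ms=15/4b +277.778ms=3/4b
8) 1666.667ms=9/2b +555.556ms=3/2b
9) 2222.222ms=6b +222.222ms=3/5b
10) 2444.444ms=33/5b +222.222ms=3/5b
11) 2666.667ms=36/5b +222.222ms=3/5b
12) 2888.889ms=39/5b +222.222ms=3/5b
13) 3111.111ms=42/5b +222.222ms=3/5b
14) 3333.333ms=9b +555.556ms=3/2b
15) 3888.889ms=21/2b +277.778ms=3/4b
16) 4166.667ms=45/4b +277.778ms=3/4b
Σ=12b of 12 (162bpm 3/8) — PASS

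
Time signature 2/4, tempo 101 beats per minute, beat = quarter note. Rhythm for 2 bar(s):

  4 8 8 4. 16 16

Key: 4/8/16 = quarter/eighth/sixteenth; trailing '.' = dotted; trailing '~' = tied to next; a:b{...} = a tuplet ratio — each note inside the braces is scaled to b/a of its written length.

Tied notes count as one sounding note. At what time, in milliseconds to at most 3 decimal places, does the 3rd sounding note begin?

1. 0.0ms @ 0 + 594.059ms (1)
2. 594.059ms @ 1 + 297.03ms (1/2)
3. 891.089ms @ 3/2 + 297.03ms (1/2)
4. 1188.119ms @ 2 + 891.089ms (3/2)
5. 2079.208ms @ 7/2 + 148.515ms (1/4)
6. 2227.723ms @ 15/4 + 148.515ms (1/4)

note 3 onset = 3/2b = 891.089ms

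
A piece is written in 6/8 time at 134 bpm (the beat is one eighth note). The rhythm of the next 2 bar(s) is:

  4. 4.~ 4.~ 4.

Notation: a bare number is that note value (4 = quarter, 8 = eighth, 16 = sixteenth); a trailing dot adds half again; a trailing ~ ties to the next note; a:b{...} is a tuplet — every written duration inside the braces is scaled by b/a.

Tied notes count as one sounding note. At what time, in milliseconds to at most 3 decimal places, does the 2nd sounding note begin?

note 2 onset = 3b = 1343.284ms

1. 0.0ms @ 0 + 1343.284ms (3)
2. 1343.284ms @ 3 + 4029.851ms (9)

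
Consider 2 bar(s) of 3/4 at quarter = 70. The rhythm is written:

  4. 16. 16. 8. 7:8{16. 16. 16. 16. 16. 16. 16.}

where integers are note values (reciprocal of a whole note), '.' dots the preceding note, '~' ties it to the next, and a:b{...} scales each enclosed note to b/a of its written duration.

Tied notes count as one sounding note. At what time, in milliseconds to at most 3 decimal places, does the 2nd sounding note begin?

note 2 onset = 3/2b = 1285.714ms

1. 0.0ms @ 0 + 1285.714ms (3/2)
2. 1285.714ms @ 3/2 + 321.429ms (3/8)
3. 1607.143ms @ 15/8 + 321.429ms (3/8)
4. 1928.571ms @ 9/4 + 642.857ms (3/4)
5. 2571.429ms @ 3 + 367.347ms (3/7)
6. 2938.776ms @ 24/7 + 367.347ms (3/7)
7. 3306.122ms @ 27/7 + 367.347ms (3/7)
8. 3673.469ms @ 30/7 + 367.347ms (3/7)
9. 4040.816ms @ 33/7 + 367.347ms (3/7)
10. 4408.163ms @ 36/7 + 367.347ms (3/7)
11. 4775.51ms @ 39/7 + 367.347ms (3/7)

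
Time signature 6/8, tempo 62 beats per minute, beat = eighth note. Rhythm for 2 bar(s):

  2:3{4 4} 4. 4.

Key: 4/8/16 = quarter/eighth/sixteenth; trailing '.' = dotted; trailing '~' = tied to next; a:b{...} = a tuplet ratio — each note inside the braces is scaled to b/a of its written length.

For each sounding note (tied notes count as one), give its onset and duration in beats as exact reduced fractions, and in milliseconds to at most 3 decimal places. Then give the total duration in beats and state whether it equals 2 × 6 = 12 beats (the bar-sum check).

1) 0.0ms=0b +2903.226ms=3b
2) 2903.226ms=3b +2903.226ms=3b
3) 5806.452ms=6b +2903.226ms=3b
4) 8709.677ms=9b +2903.226ms=3b
Σ=12b of 12 (62bpm 6/8) — PASS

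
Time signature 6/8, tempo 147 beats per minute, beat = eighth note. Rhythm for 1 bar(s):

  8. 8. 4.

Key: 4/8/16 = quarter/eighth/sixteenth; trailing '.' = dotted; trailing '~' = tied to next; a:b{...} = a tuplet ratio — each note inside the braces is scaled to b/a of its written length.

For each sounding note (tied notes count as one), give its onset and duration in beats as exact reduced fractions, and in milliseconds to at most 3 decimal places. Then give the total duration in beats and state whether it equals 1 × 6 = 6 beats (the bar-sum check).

1) 0.0ms=0b +612.245ms=3/2b
2) 612.245ms=3/2b +612.245ms=3/2b
3) 1224.49ms=3b +1224.49ms=3b
Σ=6b of 6 (147bpm 6/8) — PASS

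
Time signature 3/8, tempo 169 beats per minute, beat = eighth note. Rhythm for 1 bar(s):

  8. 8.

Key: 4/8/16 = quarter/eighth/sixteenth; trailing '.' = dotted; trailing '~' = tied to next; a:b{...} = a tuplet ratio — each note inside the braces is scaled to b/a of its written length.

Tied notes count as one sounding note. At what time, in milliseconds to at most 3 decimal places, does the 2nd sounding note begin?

1. 0.0ms @ 0 + 532.544ms (3/2)
2. 532.544ms @ 3/2 + 532.544ms (3/2)

note 2 onset = 3/2b = 532.544ms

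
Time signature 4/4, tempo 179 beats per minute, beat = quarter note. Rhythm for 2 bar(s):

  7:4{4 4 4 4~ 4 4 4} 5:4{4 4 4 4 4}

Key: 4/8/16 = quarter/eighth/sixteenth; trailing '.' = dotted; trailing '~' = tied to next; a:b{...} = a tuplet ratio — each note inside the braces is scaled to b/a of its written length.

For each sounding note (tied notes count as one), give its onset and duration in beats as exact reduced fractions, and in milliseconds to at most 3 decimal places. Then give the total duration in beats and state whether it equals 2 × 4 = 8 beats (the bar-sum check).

1) 0.0ms=0b +191.54ms=4/7b
2) 191.54ms=4/7b +191.54ms=4/7b
3) 383.081ms=8/7b +191.54ms=4/7b
4) 574.621ms=12/7b +383.081ms=8/7b
5) 957.702ms=20/7b +191.54ms=4/7b
6) 1149.242ms=24/7b +191.54ms=4/7b
7) 1340.782ms=4b +268.156ms=4/5b
8) 1608.939ms=24/5b +268.156ms=4/5b
9) 1877.095ms=28/5b +268.156ms=4/5b
10) 2145.251ms=32/5b +268.156ms=4/5b
11) 2413.408ms=36/5b +268.156ms=4/5b
Σ=8b of 8 (179bpm 4/4) — PASS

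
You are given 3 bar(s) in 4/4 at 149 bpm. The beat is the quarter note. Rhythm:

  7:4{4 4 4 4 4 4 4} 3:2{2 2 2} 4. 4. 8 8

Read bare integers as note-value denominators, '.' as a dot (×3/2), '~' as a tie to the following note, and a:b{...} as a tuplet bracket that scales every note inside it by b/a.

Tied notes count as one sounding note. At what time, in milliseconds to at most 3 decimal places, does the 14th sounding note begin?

note 14 onset = 23/2b = 4630.872ms

1. 0.0ms @ 0 + 230.105ms (4/7)
2. 230.105ms @ 4/7 + 230.105ms (4/7)
3. 460.211ms @ 8/7 + 230.105ms (4/7)
4. 690.316ms @ 12/7 + 230.105ms (4/7)
5. 920.422ms @ 16/7 + 230.105ms (4/7)
6. 1150.527ms @ 20/7 + 230.105ms (4/7)
7. 1380.633ms @ 24/7 + 230.105ms (4/7)
8. 1610.738ms @ 4 + 536.913ms (4/3)
9. 2147.651ms @ 16/3 + 536.913ms (4/3)
10. 2684.564ms @ 20/3 + 536.913ms (4/3)
11. 3221.477ms @ 8 + 604.027ms (3/2)
12. 3825.503ms @ 19/2 + 604.027ms (3/2)
13. 4429.53ms @ 11 + 201.342ms (1/2)
14. 4630.872ms @ 23/2 + 201.342ms (1/2)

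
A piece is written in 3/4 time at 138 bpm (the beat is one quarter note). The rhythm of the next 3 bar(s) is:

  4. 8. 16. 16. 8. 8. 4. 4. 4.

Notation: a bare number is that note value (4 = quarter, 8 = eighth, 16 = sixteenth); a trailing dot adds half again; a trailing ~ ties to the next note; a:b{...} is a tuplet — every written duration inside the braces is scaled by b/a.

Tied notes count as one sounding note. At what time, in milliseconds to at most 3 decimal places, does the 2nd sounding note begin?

1. 0.0ms @ 0 + 652.174ms (3/2)
2. 652.174ms @ 3/2 + 326.087ms (3/4)
3. 978.261ms @ 9/4 + 163.043ms (3/8)
4. 1141.304ms @ 21/8 + 163.043ms (3/8)
5. 1304.348ms @ 3 + 326.087ms (3/4)
6. 1630.435ms @ 15/4 + 326.087ms (3/4)
7. 1956.522ms @ 9/2 + 652.174ms (3/2)
8. 2608.696ms @ 6 + 652.174ms (3/2)
9. 3260.87ms @ 15/2 + 652.174ms (3/2)

note 2 onset = 3/2b = 652.174ms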